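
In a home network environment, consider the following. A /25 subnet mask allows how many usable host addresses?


Given: subnet mask /25
Host bits = 32 - 25 = 7
Total addresses = 2^7 = 128
Usable hosts = 128 - 2 (network + broadcast) = 126

126


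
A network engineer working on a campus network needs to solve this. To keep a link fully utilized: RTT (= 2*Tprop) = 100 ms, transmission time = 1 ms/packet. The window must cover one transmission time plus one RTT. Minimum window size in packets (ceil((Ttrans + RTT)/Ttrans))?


Given: Ttrans = 1 ms, RTT = 100 ms (= 2 * Tprop, Tprop = 50 ms)
Time until first ACK returns = Ttrans + RTT = 1 + 100 = 101 ms
Need W * Ttrans >= Ttrans + RTT  ->  W >= (Ttrans + RTT) / Ttrans
(Ttrans + RTT) / Ttrans = 101 / 1 = 101
W_min = ceil(101) = 101

101


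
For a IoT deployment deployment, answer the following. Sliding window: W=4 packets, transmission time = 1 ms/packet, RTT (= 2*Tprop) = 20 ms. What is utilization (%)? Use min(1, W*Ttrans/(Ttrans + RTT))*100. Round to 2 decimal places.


Given: W = 4, Ttrans = 1 ms, RTT = 20 ms (= 2 * Tprop, Tprop = 10 ms)
Cycle time = Ttrans + RTT = 1 + 20 = 21 ms (first packet sent until its ACK returns)
W * Ttrans = 4 * 1 = 4 ms of sending per cycle
W * Ttrans / (Ttrans + RTT) = 4 / 21 = 0.190476
U = min(1, 0.190476) = 0.190476
U% = 19.05%

19.05


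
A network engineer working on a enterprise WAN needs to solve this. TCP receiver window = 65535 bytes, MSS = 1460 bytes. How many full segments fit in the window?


Given: RWND = 65535 bytes, MSS = 1460 bytes
Full segments = floor(RWND / MSS)
Full segments = floor(65535 / 1460)
Full segments = floor(44.887) = 44

44


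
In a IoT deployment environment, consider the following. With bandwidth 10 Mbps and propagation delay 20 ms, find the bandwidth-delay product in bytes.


Given: bandwidth = 10 Mbps, delay = 20 ms
BDP in bits = 10 * 10^6 * 20 / 1000
BDP in bits = 200000
BDP in bytes = 200000 / 8 = 25000

25000


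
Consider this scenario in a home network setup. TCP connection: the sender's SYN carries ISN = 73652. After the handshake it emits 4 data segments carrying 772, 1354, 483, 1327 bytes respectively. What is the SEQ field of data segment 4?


The SYN occupies sequence number ISN = 73652, so the first data byte is ISN + 1 = 73653.
SEQ of data segment i = (ISN + 1) + sum of payload sizes of segments 1..i-1.
Segment 1: SEQ = 73653, payload = 772 bytes
Segment 2: SEQ = 74425, payload = 1354 bytes
Segment 3: SEQ = 75779, payload = 483 bytes
Segment 4: SEQ = 76262, payload = 1327 bytes
SEQ of segment 4 = 73653 + 772 + 1354 + 483 = 76262

76262


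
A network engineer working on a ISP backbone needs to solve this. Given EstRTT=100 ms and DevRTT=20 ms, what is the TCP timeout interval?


Given: EstRTT = 100 ms, DevRTT = 20 ms
Timeout = EstRTT + 4 * DevRTT
4 * DevRTT = 4 * 20 = 80
Timeout = 100 + 80 = 180 ms

180


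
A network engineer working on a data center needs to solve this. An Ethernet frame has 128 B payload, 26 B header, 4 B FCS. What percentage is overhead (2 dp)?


Given: payload = 128 B, header = 26 B, trailer = 4 B
Overhead bytes = header + trailer = 26 + 4 = 30
Total frame = payload + overhead = 128 + 30 = 158
Overhead % = 30 / 158 * 100 = 18.9873% -> 18.99% (2 dp)

18.99


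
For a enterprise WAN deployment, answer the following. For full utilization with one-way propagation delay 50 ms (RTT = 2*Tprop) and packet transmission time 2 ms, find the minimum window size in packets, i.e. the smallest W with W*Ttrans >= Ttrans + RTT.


Given: Ttrans = 2 ms, RTT = 100 ms (= 2 * Tprop, Tprop = 50 ms)
Time until first ACK returns = Ttrans + RTT = 2 + 100 = 102 ms
Need W * Ttrans >= Ttrans + RTT  ->  W >= (Ttrans + RTT) / Ttrans
(Ttrans + RTT) / Ttrans = 102 / 2 = 51
W_min = ceil(51) = 51

51


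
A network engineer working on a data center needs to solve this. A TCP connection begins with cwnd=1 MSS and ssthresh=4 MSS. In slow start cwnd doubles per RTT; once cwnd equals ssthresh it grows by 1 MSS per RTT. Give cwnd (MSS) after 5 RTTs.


RTT 0: cwnd = 1 MSS (initial)
RTT 1: cwnd = 2 MSS (slow start, doubled)
RTT 2: cwnd = 4 MSS (slow start, doubled)
RTT 3: cwnd = 5 MSS (congestion avoidance, +1)
RTT 4: cwnd = 6 MSS (congestion avoidance, +1)
RTT 5: cwnd = 7 MSS (congestion avoidance, +1)

7


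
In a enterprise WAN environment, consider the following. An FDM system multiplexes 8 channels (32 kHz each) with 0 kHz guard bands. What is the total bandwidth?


Given: 8 channels, 32 kHz each, guard = 0 kHz
Channel bandwidth = 8 * 32 = 256 kHz
Guard bands = 7 gaps * 0 kHz = 0 kHz
Total = 256 + 0 = 256 kHz

256


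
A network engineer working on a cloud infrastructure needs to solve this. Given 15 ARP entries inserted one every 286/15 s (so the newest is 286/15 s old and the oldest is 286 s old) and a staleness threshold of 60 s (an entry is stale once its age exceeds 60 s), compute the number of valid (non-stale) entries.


Ages are k * 286/15 s for k = 1..15 (spacing = 19.0667 s).
Entry k is valid iff k * 286/15 <= 60 iff k <= 15 * 60 / 286 = 3.1469
n_valid = floor(3.1469) = 3
(n_stale = 15 - 3 = 12)

3


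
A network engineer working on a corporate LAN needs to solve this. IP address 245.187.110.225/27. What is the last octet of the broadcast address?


Given: IP = 245.187.110.225, prefix = /27
Host bits = 32 - 27 = 5
Network last octet = 225 AND mask = 224
Host part size = 2^5 - 1 = 31
Broadcast last octet = 224 OR 31 = 255

255


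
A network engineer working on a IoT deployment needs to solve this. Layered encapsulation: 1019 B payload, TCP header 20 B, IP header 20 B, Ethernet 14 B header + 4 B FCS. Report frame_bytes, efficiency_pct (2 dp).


TCP segment = 1019 + 20 = 1039 B
IP packet = 1039 + 20 = 1059 B
Ethernet frame = 1059 + 14 + 4 = 1077 B
Efficiency = app / frame = 1019 / 1077 = 0.946147 = 94.6147% -> 94.61% (2 dp)

1077, 94.61


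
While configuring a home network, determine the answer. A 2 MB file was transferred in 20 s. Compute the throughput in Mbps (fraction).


Given: file = 2 MB, time = 20 s
File in Mb = 2 * 8 = 16 Mb
Throughput = 16 / 20 Mbps
Throughput = 4/5 Mbps

4/5


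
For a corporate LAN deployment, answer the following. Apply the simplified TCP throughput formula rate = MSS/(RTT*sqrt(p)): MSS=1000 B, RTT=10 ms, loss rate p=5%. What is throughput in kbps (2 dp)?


Given: MSS = 1000 bytes, RTT = 10 ms, loss = 5%
RTT in seconds = 10 / 1000 = 0.01
Loss rate = 5% = 0.05
sqrt(loss) = sqrt(0.05) = 0.223606797750
Throughput (bytes/s) = 1000 / (0.01 * 0.223606797750) = 447213.5955
Throughput (kbps) = 447213.5955 * 8 / 1000 = 3577.708764 -> 3577.71 kbps (2 dp)

3577.71


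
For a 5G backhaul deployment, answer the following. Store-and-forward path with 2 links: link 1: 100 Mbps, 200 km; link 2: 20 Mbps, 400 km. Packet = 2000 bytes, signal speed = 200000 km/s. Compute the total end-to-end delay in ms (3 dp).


Packet = 2000 bytes = 16000 bits. Store-and-forward: sum (t_trans + t_prop) per link.
Link 1: t_trans = 16000/(100*10^6) s = 0.1600 ms; t_prop = 200/200000 s = 1.0000 ms; subtotal = 1.1600 ms
Link 2: t_trans = 16000/(20*10^6) s = 0.8000 ms; t_prop = 400/200000 s = 2.0000 ms; subtotal = 2.8000 ms
End-to-end = 1.1600 + 2.8000 = 3.9600 ms -> 3.960 ms (3 dp)

3.960


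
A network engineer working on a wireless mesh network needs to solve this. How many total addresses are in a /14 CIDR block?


Given: CIDR prefix /14
Host bits = 32 - 14 = 18
Total addresses = 2^18 = 262144

262144


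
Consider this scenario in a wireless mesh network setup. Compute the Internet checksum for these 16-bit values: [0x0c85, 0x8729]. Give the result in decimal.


Given words: [0x0c85, 0x8729]
Step 1: Sum all words
Raw sum = 3205 + 34601 = 37806
One's complement = ~37806 & 0xFFFF = 27729

27729


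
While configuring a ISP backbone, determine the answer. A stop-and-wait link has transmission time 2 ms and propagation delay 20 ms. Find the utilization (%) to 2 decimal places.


Given: Ttrans = 2 ms, Tprop = 20 ms
RTT = 2 * Tprop = 2 * 20 = 40 ms
U = Ttrans / (Ttrans + RTT)
U = 2 / (2 + 40)
U = 2 / 42 = 0.047619
U% = 4.76%

4.76


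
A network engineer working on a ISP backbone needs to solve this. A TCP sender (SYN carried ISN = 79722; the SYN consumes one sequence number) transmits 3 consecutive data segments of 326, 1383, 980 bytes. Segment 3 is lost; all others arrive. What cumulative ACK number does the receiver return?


SYN uses sequence number 79722; first data byte = ISN + 1 = 79723.
Segment 1: SEQ = 79723, len = 326 B, covers [79723, 80048]
Segment 2: SEQ = 80049, len = 1383 B, covers [80049, 81431]
Segment 3: SEQ = 81432, len = 980 B, covers [81432, 82411] [LOST]
In-order data received: bytes [79723, 81431] (segments 1..2).
Segment 3 missing -> gap begins at byte 81432.
Cumulative ACK = next expected in-order byte = 79723 + 326 + 1383 = 81432

81432


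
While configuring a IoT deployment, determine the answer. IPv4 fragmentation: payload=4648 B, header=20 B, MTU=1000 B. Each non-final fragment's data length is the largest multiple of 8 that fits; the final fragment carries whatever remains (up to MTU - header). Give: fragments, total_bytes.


Max data per non-final fragment = floor((MTU - header)/8)*8 = floor((1000 - 20)/8)*8 = floor(980/8)*8 = 976 B
Final fragment needs no 8-byte alignment: it can carry up to MTU - header = 980 B
Non-final fragments needed = ceil((payload - 980) / 976) = ceil(3668/976) = ceil(3.7582) = 4
Number of fragments = 4 + 1 = 5
Fragment sizes (data): 4 * 976 B + 744 B (last, 744 <= 980 OK)
Total bytes sent = payload + n_frags * header = 4648 + 5*20 = 4648 + 100 = 4748 B

5, 4748


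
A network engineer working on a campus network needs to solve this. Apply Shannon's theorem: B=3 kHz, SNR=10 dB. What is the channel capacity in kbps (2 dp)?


Given: B = 3 kHz, SNR = 10 dB
SNR linear = 10^(10/10) = 10
1 + SNR = 11
log2(11) = 3.4594316186
C = 3 * 1000 * 3.4594316186 = 10378.2949 bps
C = 10.378295 kbps -> 10.38 kbps (2 dp)

10.38


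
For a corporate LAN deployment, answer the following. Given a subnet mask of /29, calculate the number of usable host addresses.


Given: subnet mask /29
Host bits = 32 - 29 = 3
Total addresses = 2^3 = 8
Usable hosts = 8 - 2 (network + broadcast) = 6

6


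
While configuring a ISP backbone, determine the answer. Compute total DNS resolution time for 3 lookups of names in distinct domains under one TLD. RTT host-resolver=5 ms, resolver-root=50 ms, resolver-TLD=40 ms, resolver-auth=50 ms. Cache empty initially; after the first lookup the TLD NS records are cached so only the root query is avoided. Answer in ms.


Lookup 1 (cold cache): local + root + TLD + auth = 5 + 50 + 40 + 50 = 145 ms
Lookups 2..3 (TLD NS cached -> skip root; new domain -> still ask TLD and auth): local + TLD + auth = 5 + 40 + 50 = 95 ms each
Remaining 2 lookups: 2 * 95 = 190 ms
Total = 145 + 190 = 335 ms

335


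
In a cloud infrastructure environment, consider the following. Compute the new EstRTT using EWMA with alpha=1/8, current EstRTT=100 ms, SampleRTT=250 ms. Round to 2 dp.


Given: EstRTT = 100 ms, SampleRTT = 250 ms, alpha = 1/8
New EstRTT = (1 - alpha) * EstRTT + alpha * SampleRTT
(7/8) * 100 = 87.5
(1/8) * 250 = 31.25
New EstRTT = 87.5 + 31.25 = 118.75 ms -> 118.75 ms (2 dp)

118.75


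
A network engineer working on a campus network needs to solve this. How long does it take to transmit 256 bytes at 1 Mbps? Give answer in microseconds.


Given: packet = 256 bytes, bandwidth = 1 Mbps
Packet in bits = 256 * 8 = 2048 bits
Bandwidth = 1 * 10^6 = 1000000 bps
Time = 2048 / 1000000 seconds
Time in us = 2048 * 10^6 / 1000000 = 2048

2048


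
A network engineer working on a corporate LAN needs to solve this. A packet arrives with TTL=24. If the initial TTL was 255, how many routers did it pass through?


Given: initial TTL = 255, received TTL = 24
Hops = initial TTL - received TTL
Hops = 255 - 24 = 231

231


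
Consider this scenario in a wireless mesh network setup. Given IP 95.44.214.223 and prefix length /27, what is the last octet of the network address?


Given: IP = 95.44.214.223, prefix = /27
Subnet mask = 255.255.255.224
Last octet of IP: 223
Last octet of mask: 224
Network last octet = 223 AND 224 = 192

192


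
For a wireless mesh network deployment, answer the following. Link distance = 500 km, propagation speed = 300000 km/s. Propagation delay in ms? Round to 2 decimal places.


Given: distance = 500 km, speed = 300000 km/s
Delay = distance / speed = 500 / 300000 seconds
Delay in ms = 500 * 1000 / 300000
Delay = 1.6667 ms
Rounded to 2 dp = 1.67 ms

1.67


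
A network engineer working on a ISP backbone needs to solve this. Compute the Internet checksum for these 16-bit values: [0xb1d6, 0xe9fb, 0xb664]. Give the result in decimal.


Given words: [0xb1d6, 0xe9fb, 0xb664]
Step 1: Sum all words
Raw sum = 45526 + 59899 + 46692 = 152117
Step 2: Fold carry: (21045 + 2) = 21047
One's complement = ~21047 & 0xFFFF = 44488

44488


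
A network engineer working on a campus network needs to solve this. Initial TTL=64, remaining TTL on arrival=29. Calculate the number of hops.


Given: initial TTL = 64, received TTL = 29
Hops = initial TTL - received TTL
Hops = 64 - 29 = 35

35


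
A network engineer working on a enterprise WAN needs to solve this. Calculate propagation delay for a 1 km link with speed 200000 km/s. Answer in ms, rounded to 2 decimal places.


Given: distance = 1 km, speed = 200000 km/s
Delay = distance / speed = 1 / 200000 seconds
Delay in ms = 1 * 1000 / 200000
Delay = 0.0050 ms
Rounded to 2 dp = 0.01 ms

0.01


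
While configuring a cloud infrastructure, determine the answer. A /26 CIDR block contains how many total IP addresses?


Given: CIDR prefix /26
Host bits = 32 - 26 = 6
Total addresses = 2^6 = 64

64


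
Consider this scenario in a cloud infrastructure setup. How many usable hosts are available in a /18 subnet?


Given: subnet mask /18
Host bits = 32 - 18 = 14
Total addresses = 2^14 = 16384
Usable hosts = 16384 - 2 (network + broadcast) = 16382

16382


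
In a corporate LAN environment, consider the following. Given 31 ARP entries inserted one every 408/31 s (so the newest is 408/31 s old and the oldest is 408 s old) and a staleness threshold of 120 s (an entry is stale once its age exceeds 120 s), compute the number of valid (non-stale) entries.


Ages are k * 408/31 s for k = 1..31 (spacing = 13.1613 s).
Entry k is valid iff k * 408/31 <= 120 iff k <= 31 * 120 / 408 = 9.1176
n_valid = floor(9.1176) = 9
(n_stale = 31 - 9 = 22)

9


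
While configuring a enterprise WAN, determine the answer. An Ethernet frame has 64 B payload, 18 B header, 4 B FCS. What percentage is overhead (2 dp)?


Given: payload = 64 B, header = 18 B, trailer = 4 B
Overhead bytes = header + trailer = 18 + 4 = 22
Total frame = payload + overhead = 64 + 22 = 86
Overhead % = 22 / 86 * 100 = 25.5814% -> 25.58% (2 dp)

25.58


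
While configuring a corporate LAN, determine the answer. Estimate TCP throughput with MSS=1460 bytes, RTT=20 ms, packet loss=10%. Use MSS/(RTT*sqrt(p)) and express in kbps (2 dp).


Given: MSS = 1460 bytes, RTT = 20 ms, loss = 10%
RTT in seconds = 20 / 1000 = 0.02
Loss rate = 10% = 0.1
sqrt(loss) = sqrt(0.1) = 0.316227766017
Throughput (bytes/s) = 1460 / (0.02 * 0.316227766017) = 230846.2692
Throughput (kbps) = 230846.2692 * 8 / 1000 = 1846.770154 -> 1846.77 kbps (2 dp)

1846.77


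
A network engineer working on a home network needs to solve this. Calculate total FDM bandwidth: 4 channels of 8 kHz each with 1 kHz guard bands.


Given: 4 channels, 8 kHz each, guard = 1 kHz
Channel bandwidth = 4 * 8 = 32 kHz
Guard bands = 3 gaps * 1 kHz = 3 kHz
Total = 32 + 3 = 35 kHz

35


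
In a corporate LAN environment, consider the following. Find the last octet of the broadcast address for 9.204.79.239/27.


Given: IP = 9.204.79.239, prefix = /27
Host bits = 32 - 27 = 5
Network last octet = 239 AND mask = 224
Host part size = 2^5 - 1 = 31
Broadcast last octet = 224 OR 31 = 255

255


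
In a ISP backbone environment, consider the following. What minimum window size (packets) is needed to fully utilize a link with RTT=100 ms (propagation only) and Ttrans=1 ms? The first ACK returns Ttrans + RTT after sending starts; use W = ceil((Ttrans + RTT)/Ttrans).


Given: Ttrans = 1 ms, RTT = 100 ms (= 2 * Tprop, Tprop = 50 ms)
Time until first ACK returns = Ttrans + RTT = 1 + 100 = 101 ms
Need W * Ttrans >= Ttrans + RTT  ->  W >= (Ttrans + RTT) / Ttrans
(Ttrans + RTT) / Ttrans = 101 / 1 = 101
W_min = ceil(101) = 101

101


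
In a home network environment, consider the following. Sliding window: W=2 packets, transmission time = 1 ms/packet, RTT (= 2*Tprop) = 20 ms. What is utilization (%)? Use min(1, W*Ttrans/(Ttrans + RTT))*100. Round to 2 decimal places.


Given: W = 2, Ttrans = 1 ms, RTT = 20 ms (= 2 * Tprop, Tprop = 10 ms)
Cycle time = Ttrans + RTT = 1 + 20 = 21 ms (first packet sent until its ACK returns)
W * Ttrans = 2 * 1 = 2 ms of sending per cycle
W * Ttrans / (Ttrans + RTT) = 2 / 21 = 0.095238
U = min(1, 0.095238) = 0.095238
U% = 9.52%

9.52


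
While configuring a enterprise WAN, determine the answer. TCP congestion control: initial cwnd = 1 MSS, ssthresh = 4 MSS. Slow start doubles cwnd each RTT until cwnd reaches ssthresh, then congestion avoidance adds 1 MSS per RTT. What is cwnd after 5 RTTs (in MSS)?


RTT 0: cwnd = 1 MSS (initial)
RTT 1: cwnd = 2 MSS (slow start, doubled)
RTT 2: cwnd = 4 MSS (slow start, doubled)
RTT 3: cwnd = 5 MSS (congestion avoidance, +1)
RTT 4: cwnd = 6 MSS (congestion avoidance, +1)
RTT 5: cwnd = 7 MSS (congestion avoidance, +1)

7


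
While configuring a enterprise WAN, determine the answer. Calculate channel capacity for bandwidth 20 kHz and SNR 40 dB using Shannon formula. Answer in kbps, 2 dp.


Given: B = 20 kHz, SNR = 40 dB
SNR linear = 10^(40/10) = 10000
1 + SNR = 10001
log2(10001) = 13.2878566418
C = 20 * 1000 * 13.2878566418 = 265757.1328 bps
C = 265.757133 kbps -> 265.76 kbps (2 dp)

265.76


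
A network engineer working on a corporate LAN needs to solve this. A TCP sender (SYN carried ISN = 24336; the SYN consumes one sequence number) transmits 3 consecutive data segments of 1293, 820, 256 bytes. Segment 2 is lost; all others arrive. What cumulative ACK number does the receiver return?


SYN uses sequence number 24336; first data byte = ISN + 1 = 24337.
Segment 1: SEQ = 24337, len = 1293 B, covers [24337, 25629]
Segment 2: SEQ = 25630, len = 820 B, covers [25630, 26449] [LOST]
Segment 3: SEQ = 26450, len = 256 B, covers [26450, 26705]
In-order data received: bytes [24337, 25629] (segments 1..1).
Segment 2 missing -> gap begins at byte 25630; later segments buffered out of order.
Cumulative ACK = next expected in-order byte = 24337 + 1293 = 25630

25630


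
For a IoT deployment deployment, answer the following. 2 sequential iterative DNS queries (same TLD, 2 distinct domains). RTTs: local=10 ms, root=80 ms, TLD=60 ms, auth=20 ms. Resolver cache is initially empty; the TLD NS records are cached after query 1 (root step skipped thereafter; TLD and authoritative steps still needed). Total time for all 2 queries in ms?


Lookup 1 (cold cache): local + root + TLD + auth = 10 + 80 + 60 + 20 = 170 ms
Lookups 2..2 (TLD NS cached -> skip root; new domain -> still ask TLD and auth): local + TLD + auth = 10 + 60 + 20 = 90 ms each
Remaining 1 lookups: 1 * 90 = 90 ms
Total = 170 + 90 = 260 ms

260


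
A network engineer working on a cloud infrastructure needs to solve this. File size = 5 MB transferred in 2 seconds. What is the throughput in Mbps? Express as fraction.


Given: file = 5 MB, time = 2 s
File in Mb = 5 * 8 = 40 Mb
Throughput = 40 / 2 Mbps
Throughput = 20 Mbps

20


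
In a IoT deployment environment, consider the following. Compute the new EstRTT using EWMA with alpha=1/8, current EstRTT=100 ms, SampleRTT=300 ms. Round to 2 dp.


Given: EstRTT = 100 ms, SampleRTT = 300 ms, alpha = 1/8
New EstRTT = (1 - alpha) * EstRTT + alpha * SampleRTT
(7/8) * 100 = 87.5
(1/8) * 300 = 37.5
New EstRTT = 87.5 + 37.5 = 125 ms -> 125.00 ms (2 dp)

125.00


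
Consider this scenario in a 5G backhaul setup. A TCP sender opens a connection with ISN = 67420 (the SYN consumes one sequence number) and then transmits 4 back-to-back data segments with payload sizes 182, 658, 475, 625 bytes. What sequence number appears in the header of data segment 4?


The SYN occupies sequence number ISN = 67420, so the first data byte is ISN + 1 = 67421.
SEQ of data segment i = (ISN + 1) + sum of payload sizes of segments 1..i-1.
Segment 1: SEQ = 67421, payload = 182 bytes
Segment 2: SEQ = 67603, payload = 658 bytes
Segment 3: SEQ = 68261, payload = 475 bytes
Segment 4: SEQ = 68736, payload = 625 bytes
SEQ of segment 4 = 67421 + 182 + 658 + 475 = 68736

68736


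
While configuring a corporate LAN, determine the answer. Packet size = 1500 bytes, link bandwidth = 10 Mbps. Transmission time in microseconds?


Given: packet = 1500 bytes, bandwidth = 10 Mbps
Packet in bits = 1500 * 8 = 12000 bits
Bandwidth = 10 * 10^6 = 10000000 bps
Time = 12000 / 10000000 seconds
Time in us = 12000 * 10^6 / 10000000 = 1200

1200


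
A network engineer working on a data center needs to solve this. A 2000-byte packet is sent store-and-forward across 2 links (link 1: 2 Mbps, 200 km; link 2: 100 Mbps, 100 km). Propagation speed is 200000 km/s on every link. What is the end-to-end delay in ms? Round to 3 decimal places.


Packet = 2000 bytes = 16000 bits. Store-and-forward: sum (t_trans + t_prop) per link.
Link 1: t_trans = 16000/(2*10^6) s = 8.0000 ms; t_prop = 200/200000 s = 1.0000 ms; subtotal = 9.0000 ms
Link 2: t_trans = 16000/(100*10^6) s = 0.1600 ms; t_prop = 100/200000 s = 0.5000 ms; subtotal = 0.6600 ms
End-to-end = 9.0000 + 0.6600 = 9.6600 ms -> 9.660 ms (3 dp)

9.660


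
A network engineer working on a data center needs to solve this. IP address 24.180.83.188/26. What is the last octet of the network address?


Given: IP = 24.180.83.188, prefix = /26
Subnet mask = 255.255.255.192
Last octet of IP: 188
Last octet of mask: 192
Network last octet = 188 AND 192 = 128

128


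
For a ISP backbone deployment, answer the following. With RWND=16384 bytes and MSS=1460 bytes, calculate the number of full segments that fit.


Given: RWND = 16384 bytes, MSS = 1460 bytes
Full segments = floor(RWND / MSS)
Full segments = floor(16384 / 1460)
Full segments = floor(11.2219) = 11

11


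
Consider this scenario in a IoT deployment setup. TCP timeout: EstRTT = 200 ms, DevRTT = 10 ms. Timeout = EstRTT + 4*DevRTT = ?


Given: EstRTT = 200 ms, DevRTT = 10 ms
Timeout = EstRTT + 4 * DevRTT
4 * DevRTT = 4 * 10 = 40
Timeout = 200 + 40 = 240 ms

240


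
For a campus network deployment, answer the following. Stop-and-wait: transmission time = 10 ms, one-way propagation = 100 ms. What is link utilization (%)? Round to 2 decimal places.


Given: Ttrans = 10 ms, Tprop = 100 ms
RTT = 2 * Tprop = 2 * 100 = 200 ms
U = Ttrans / (Ttrans + RTT)
U = 10 / (10 + 200)
U = 10 / 210 = 0.047619
U% = 4.76%

4.76


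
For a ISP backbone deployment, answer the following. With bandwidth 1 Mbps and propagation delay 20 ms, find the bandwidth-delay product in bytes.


Given: bandwidth = 1 Mbps, delay = 20 ms
BDP in bits = 1 * 10^6 * 20 / 1000
BDP in bits = 20000
BDP in bytes = 20000 / 8 = 2500

2500


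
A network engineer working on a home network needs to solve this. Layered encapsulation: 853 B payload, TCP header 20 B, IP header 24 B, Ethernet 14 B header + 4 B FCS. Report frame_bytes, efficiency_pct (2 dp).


TCP segment = 853 + 20 = 873 B
IP packet = 873 + 24 = 897 B
Ethernet frame = 897 + 14 + 4 = 915 B
Efficiency = app / frame = 853 / 915 = 0.932240 = 93.2240% -> 93.22% (2 dp)

915, 93.22


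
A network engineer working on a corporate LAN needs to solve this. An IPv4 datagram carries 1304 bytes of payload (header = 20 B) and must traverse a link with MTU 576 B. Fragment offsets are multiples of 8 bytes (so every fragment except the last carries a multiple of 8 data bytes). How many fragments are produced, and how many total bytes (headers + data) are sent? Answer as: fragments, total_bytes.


Max data per non-final fragment = floor((MTU - header)/8)*8 = floor((576 - 20)/8)*8 = floor(556/8)*8 = 552 B
Final fragment needs no 8-byte alignment: it can carry up to MTU - header = 556 B
Non-final fragments needed = ceil((payload - 556) / 552) = ceil(748/552) = ceil(1.3551) = 2
Number of fragments = 2 + 1 = 3
Fragment sizes (data): 2 * 552 B + 200 B (last, 200 <= 556 OK)
Total bytes sent = payload + n_frags * header = 1304 + 3*20 = 1304 + 60 = 1364 B

3, 1364


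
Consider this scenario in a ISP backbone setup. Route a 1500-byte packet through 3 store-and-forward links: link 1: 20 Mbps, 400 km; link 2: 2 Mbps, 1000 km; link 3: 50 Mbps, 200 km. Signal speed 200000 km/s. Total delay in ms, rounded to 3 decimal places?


Packet = 1500 bytes = 12000 bits. Store-and-forward: sum (t_trans + t_prop) per link.
Link 1: t_trans = 12000/(20*10^6) s = 0.6000 ms; t_prop = 400/200000 s = 2.0000 ms; subtotal = 2.6000 ms
Link 2: t_trans = 12000/(2*10^6) s = 6.0000 ms; t_prop = 1000/200000 s = 5.0000 ms; subtotal = 11.0000 ms
Link 3: t_trans = 12000/(50*10^6) s = 0.2400 ms; t_prop = 200/200000 s = 1.0000 ms; subtotal = 1.2400 ms
End-to-end = 2.6000 + 11.0000 + 1.2400 = 14.8400 ms -> 14.840 ms (3 dp)

14.840


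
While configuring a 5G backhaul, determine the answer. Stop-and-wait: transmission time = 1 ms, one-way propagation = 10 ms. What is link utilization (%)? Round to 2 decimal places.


Given: Ttrans = 1 ms, Tprop = 10 ms
RTT = 2 * Tprop = 2 * 10 = 20 ms
U = Ttrans / (Ttrans + RTT)
U = 1 / (1 + 20)
U = 1 / 21 = 0.047619
U% = 4.76%

4.76


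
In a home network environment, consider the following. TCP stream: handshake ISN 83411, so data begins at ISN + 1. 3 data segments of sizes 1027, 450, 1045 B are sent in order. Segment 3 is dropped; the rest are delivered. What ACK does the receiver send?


SYN uses sequence number 83411; first data byte = ISN + 1 = 83412.
Segment 1: SEQ = 83412, len = 1027 B, covers [83412, 84438]
Segment 2: SEQ = 84439, len = 450 B, covers [84439, 84888]
Segment 3: SEQ = 84889, len = 1045 B, covers [84889, 85933] [LOST]
In-order data received: bytes [83412, 84888] (segments 1..2).
Segment 3 missing -> gap begins at byte 84889.
Cumulative ACK = next expected in-order byte = 83412 + 1027 + 450 = 84889

84889


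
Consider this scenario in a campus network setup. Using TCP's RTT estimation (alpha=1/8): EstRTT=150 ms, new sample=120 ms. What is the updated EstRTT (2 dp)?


Given: EstRTT = 150 ms, SampleRTT = 120 ms, alpha = 1/8
New EstRTT = (1 - alpha) * EstRTT + alpha * SampleRTT
(7/8) * 150 = 131.25
(1/8) * 120 = 15
New EstRTT = 131.25 + 15 = 146.25 ms -> 146.25 ms (2 dp)

146.25


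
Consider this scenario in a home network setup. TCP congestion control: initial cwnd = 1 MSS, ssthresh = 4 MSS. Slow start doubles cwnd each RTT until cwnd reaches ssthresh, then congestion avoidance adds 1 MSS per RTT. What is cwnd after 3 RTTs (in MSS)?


RTT 0: cwnd = 1 MSS (initial)
RTT 1: cwnd = 2 MSS (slow start, doubled)
RTT 2: cwnd = 4 MSS (slow start, doubled)
RTT 3: cwnd = 5 MSS (congestion avoidance, +1)

5


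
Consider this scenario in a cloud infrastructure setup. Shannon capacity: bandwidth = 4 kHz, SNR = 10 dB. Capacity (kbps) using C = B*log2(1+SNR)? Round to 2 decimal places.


Given: B = 4 kHz, SNR = 10 dB
SNR linear = 10^(10/10) = 10
1 + SNR = 11
log2(11) = 3.4594316186
C = 4 * 1000 * 3.4594316186 = 13837.7265 bps
C = 13.837726 kbps -> 13.84 kbps (2 dp)

13.84


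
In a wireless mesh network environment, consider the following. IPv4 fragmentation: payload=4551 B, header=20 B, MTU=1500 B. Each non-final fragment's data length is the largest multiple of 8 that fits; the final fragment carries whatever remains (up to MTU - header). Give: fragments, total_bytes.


Max data per non-final fragment = floor((MTU - header)/8)*8 = floor((1500 - 20)/8)*8 = floor(1480/8)*8 = 1480 B
Final fragment needs no 8-byte alignment: it can carry up to MTU - header = 1480 B
Non-final fragments needed = ceil((payload - 1480) / 1480) = ceil(3071/1480) = ceil(2.0750) = 3
Number of fragments = 3 + 1 = 4
Fragment sizes (data): 3 * 1480 B + 111 B (last, 111 <= 1480 OK)
Total bytes sent = payload + n_frags * header = 4551 + 4*20 = 4551 + 80 = 4631 B

4, 4631


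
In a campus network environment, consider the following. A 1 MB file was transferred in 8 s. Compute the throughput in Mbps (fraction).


Given: file = 1 MB, time = 8 s
File in Mb = 1 * 8 = 8 Mb
Throughput = 8 / 8 Mbps
Throughput = 1 Mbps

1


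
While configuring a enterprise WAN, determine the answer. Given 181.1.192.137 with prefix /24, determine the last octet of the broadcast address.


Given: IP = 181.1.192.137, prefix = /24
Host bits = 32 - 24 = 8
Network last octet = 137 AND mask = 0
Host part size = 2^8 - 1 = 255
Broadcast last octet = 0 OR 255 = 255

255


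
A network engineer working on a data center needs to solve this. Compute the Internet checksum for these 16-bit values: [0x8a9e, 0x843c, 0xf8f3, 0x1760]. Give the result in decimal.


Given words: [0x8a9e, 0x843c, 0xf8f3, 0x1760]
Step 1: Sum all words
Raw sum = 35486 + 33852 + 63731 + 5984 = 139053
Step 2: Fold carry: (7981 + 2) = 7983
One's complement = ~7983 & 0xFFFF = 57552

57552


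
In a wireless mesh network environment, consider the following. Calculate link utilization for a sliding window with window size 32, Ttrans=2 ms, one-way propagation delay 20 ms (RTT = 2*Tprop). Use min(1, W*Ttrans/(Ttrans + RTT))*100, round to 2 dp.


Given: W = 32, Ttrans = 2 ms, RTT = 40 ms (= 2 * Tprop, Tprop = 20 ms)
Cycle time = Ttrans + RTT = 2 + 40 = 42 ms (first packet sent until its ACK returns)
W * Ttrans = 32 * 2 = 64 ms of sending per cycle
W * Ttrans / (Ttrans + RTT) = 64 / 42 = 1.523810
U = min(1, 1.523810) = 1.000000
U% = 100.00%

100.00


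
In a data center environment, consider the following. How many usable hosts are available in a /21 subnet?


Given: subnet mask /21
Host bits = 32 - 21 = 11
Total addresses = 2^11 = 2048
Usable hosts = 2048 - 2 (network + broadcast) = 2046

2046


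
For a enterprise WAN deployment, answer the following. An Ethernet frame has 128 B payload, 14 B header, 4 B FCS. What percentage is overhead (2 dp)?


Given: payload = 128 B, header = 14 B, trailer = 4 B
Overhead bytes = header + trailer = 14 + 4 = 18
Total frame = payload + overhead = 128 + 18 = 146
Overhead % = 18 / 146 * 100 = 12.3288% -> 12.33% (2 dp)

12.33


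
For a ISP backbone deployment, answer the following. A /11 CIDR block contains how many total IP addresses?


Given: CIDR prefix /11
Host bits = 32 - 11 = 21
Total addresses = 2^21 = 2097152

2097152


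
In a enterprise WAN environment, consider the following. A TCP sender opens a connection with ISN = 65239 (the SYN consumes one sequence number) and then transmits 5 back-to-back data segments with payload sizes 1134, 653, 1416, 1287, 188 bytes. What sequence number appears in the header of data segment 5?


The SYN occupies sequence number ISN = 65239, so the first data byte is ISN + 1 = 65240.
SEQ of data segment i = (ISN + 1) + sum of payload sizes of segments 1..i-1.
Segment 1: SEQ = 65240, payload = 1134 bytes
Segment 2: SEQ = 66374, payload = 653 bytes
Segment 3: SEQ = 67027, payload = 1416 bytes
Segment 4: SEQ = 68443, payload = 1287 bytes
Segment 5: SEQ = 69730, payload = 188 bytes
SEQ of segment 5 = 65240 + 1134 + 653 + 1416 + 1287 = 69730

69730


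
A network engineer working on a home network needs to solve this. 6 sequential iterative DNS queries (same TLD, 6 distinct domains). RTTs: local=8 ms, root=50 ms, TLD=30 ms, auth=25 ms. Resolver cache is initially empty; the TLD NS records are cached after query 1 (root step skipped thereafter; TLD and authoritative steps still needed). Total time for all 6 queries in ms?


Lookup 1 (cold cache): local + root + TLD + auth = 8 + 50 + 30 + 25 = 113 ms
Lookups 2..6 (TLD NS cached -> skip root; new domain -> still ask TLD and auth): local + TLD + auth = 8 + 30 + 25 = 63 ms each
Remaining 5 lookups: 5 * 63 = 315 ms
Total = 113 + 315 = 428 ms

428


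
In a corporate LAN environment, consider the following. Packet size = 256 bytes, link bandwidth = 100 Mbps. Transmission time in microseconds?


Given: packet = 256 bytes, bandwidth = 100 Mbps
Packet in bits = 256 * 8 = 2048 bits
Bandwidth = 100 * 10^6 = 100000000 bps
Time = 2048 / 100000000 seconds
Time in us = 2048 * 10^6 / 100000000 = 20.48

20.48


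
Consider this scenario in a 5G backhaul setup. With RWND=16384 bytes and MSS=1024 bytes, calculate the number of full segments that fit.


Given: RWND = 16384 bytes, MSS = 1024 bytes
Full segments = floor(RWND / MSS)
Full segments = floor(16384 / 1024)
Full segments = floor(16.0) = 16

16


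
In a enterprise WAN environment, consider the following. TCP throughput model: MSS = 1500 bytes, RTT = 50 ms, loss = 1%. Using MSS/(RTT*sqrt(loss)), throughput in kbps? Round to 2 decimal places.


Given: MSS = 1500 bytes, RTT = 50 ms, loss = 1%
RTT in seconds = 50 / 1000 = 0.05
Loss rate = 1% = 0.01
sqrt(loss) = sqrt(0.01) = 0.1
Throughput (bytes/s) = 1500 / (0.05 * 0.1) = 300000.0000
Throughput (kbps) = 300000.0000 * 8 / 1000 = 2400.000000 -> 2400.00 kbps (2 dp)

2400.00


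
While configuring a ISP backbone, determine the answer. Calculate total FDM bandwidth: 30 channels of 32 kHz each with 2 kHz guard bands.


Given: 30 channels, 32 kHz each, guard = 2 kHz
Channel bandwidth = 30 * 32 = 960 kHz
Guard bands = 29 gaps * 2 kHz = 58 kHz
Total = 960 + 58 = 1018 kHz

1018


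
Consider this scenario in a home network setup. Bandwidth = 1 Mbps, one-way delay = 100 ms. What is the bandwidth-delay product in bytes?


Given: bandwidth = 1 Mbps, delay = 100 ms
BDP in bits = 1 * 10^6 * 100 / 1000
BDP in bits = 100000
BDP in bytes = 100000 / 8 = 12500

12500


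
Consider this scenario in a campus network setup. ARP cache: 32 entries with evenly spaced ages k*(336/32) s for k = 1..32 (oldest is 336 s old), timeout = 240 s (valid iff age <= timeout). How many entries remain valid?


Ages are k * 336/32 s for k = 1..32 (spacing = 10.5000 s).
Entry k is valid iff k * 336/32 <= 240 iff k <= 32 * 240 / 336 = 22.8571
n_valid = floor(22.8571) = 22
(n_stale = 32 - 22 = 10)

22


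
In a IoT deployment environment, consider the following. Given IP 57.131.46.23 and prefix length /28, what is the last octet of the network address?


Given: IP = 57.131.46.23, prefix = /28
Subnet mask = 255.255.255.240
Last octet of IP: 23
Last octet of mask: 240
Network last octet = 23 AND 240 = 16

16


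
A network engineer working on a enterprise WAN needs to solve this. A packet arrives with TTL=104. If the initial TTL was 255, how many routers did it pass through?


Given: initial TTL = 255, received TTL = 104
Hops = initial TTL - received TTL
Hops = 255 - 104 = 151

151


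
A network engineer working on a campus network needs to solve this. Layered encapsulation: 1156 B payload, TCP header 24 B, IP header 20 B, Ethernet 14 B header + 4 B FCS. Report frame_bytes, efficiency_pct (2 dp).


TCP segment = 1156 + 24 = 1180 B
IP packet = 1180 + 20 = 1200 B
Ethernet frame = 1200 + 14 + 4 = 1218 B
Efficiency = app / frame = 1156 / 1218 = 0.949097 = 94.9097% -> 94.91% (2 dp)

1218, 94.91


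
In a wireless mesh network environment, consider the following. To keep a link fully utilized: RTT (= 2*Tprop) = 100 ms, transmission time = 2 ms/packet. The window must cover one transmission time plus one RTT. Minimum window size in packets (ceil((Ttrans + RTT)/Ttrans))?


Given: Ttrans = 2 ms, RTT = 100 ms (= 2 * Tprop, Tprop = 50 ms)
Time until first ACK returns = Ttrans + RTT = 2 + 100 = 102 ms
Need W * Ttrans >= Ttrans + RTT  ->  W >= (Ttrans + RTT) / Ttrans
(Ttrans + RTT) / Ttrans = 102 / 2 = 51
W_min = ceil(51) = 51

51


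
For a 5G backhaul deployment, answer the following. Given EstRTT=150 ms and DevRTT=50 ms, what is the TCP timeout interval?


Given: EstRTT = 150 ms, DevRTT = 50 ms
Timeout = EstRTT + 4 * DevRTT
4 * DevRTT = 4 * 50 = 200
Timeout = 150 + 200 = 350 ms

350


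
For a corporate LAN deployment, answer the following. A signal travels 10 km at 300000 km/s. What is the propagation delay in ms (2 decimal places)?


Given: distance = 10 km, speed = 300000 km/s
Delay = distance / speed = 10 / 300000 seconds
Delay in ms = 10 * 1000 / 300000
Delay = 0.0333 ms
Rounded to 2 dp = 0.03 ms

0.03


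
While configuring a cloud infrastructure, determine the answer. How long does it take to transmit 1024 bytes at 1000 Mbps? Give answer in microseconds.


Given: packet = 1024 bytes, bandwidth = 1000 Mbps
Packet in bits = 1024 * 8 = 8192 bits
Bandwidth = 1000 * 10^6 = 1000000000 bps
Time = 8192 / 1000000000 seconds
Time in us = 8192 * 10^6 / 1000000000 = 8.192

8.192


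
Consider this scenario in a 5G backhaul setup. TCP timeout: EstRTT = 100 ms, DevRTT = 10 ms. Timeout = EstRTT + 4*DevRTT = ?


Given: EstRTT = 100 ms, DevRTT = 10 ms
Timeout = EstRTT + 4 * DevRTT
4 * DevRTT = 4 * 10 = 40
Timeout = 100 + 40 = 140 ms

140


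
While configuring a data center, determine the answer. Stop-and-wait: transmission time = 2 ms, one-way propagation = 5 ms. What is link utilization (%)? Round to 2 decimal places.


Given: Ttrans = 2 ms, Tprop = 5 ms
RTT = 2 * Tprop = 2 * 5 = 10 ms
U = Ttrans / (Ttrans + RTT)
U = 2 / (2 + 10)
U = 2 / 12 = 0.166667
U% = 16.67%

16.67


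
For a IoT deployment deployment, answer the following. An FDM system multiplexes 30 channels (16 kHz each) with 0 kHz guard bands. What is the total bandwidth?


Given: 30 channels, 16 kHz each, guard = 0 kHz
Channel bandwidth = 30 * 16 = 480 kHz
Guard bands = 29 gaps * 0 kHz = 0 kHz
Total = 480 + 0 = 480 kHz

480


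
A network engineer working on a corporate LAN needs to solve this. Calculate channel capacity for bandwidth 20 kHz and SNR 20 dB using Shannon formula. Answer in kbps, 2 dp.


Given: B = 20 kHz, SNR = 20 dB
SNR linear = 10^(20/10) = 100
1 + SNR = 101
log2(101) = 6.6582114828
C = 20 * 1000 * 6.6582114828 = 133164.2297 bps
C = 133.164230 kbps -> 133.16 kbps (2 dp)

133.16


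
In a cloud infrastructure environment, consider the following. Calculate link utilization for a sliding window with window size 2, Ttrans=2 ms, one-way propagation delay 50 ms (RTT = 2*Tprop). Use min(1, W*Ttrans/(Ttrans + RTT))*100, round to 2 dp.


Given: W = 2, Ttrans = 2 ms, RTT = 100 ms (= 2 * Tprop, Tprop = 50 ms)
Cycle time = Ttrans + RTT = 2 + 100 = 102 ms (first packet sent until its ACK returns)
W * Ttrans = 2 * 2 = 4 ms of sending per cycle
W * Ttrans / (Ttrans + RTT) = 4 / 102 = 0.039216
U = min(1, 0.039216) = 0.039216
U% = 3.92%

3.92


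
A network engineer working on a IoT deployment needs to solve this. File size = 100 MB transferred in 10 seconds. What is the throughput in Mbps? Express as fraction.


Given: file = 100 MB, time = 10 s
File in Mb = 100 * 8 = 800 Mb
Throughput = 800 / 10 Mbps
Throughput = 80 Mbps

80


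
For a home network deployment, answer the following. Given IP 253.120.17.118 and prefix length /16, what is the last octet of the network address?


Given: IP = 253.120.17.118, prefix = /16
Subnet mask = 255.255.0.0
Last octet of IP: 118
Last octet of mask: 0
Network last octet = 118 AND 0 = 0

0


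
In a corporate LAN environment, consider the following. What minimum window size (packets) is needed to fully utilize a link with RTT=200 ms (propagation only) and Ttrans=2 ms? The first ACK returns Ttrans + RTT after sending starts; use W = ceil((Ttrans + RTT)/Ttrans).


Given: Ttrans = 2 ms, RTT = 200 ms (= 2 * Tprop, Tprop = 100 ms)
Time until first ACK returns = Ttrans + RTT = 2 + 200 = 202 ms
Need W * Ttrans >= Ttrans + RTT  ->  W >= (Ttrans + RTT) / Ttrans
(Ttrans + RTT) / Ttrans = 202 / 2 = 101
W_min = ceil(101) = 101

101
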